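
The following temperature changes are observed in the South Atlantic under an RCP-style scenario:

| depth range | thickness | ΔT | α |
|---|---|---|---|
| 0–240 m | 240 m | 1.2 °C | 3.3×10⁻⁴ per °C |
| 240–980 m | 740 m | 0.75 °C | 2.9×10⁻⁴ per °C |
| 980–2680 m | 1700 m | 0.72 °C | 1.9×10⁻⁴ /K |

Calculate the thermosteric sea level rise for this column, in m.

240 × 3.3×10⁻⁴ × 1.2 = 0.09504 m
Layer 2: 0.75 × 2.9×10⁻⁴ × 740 = 0.16095 m
0.72 × 1.9×10⁻⁴ × 1700 = 0.23256 m
Δh = 0.09504 + 0.16095 + 0.23256 = 0.48855 m

Δh ≈ 0.49 m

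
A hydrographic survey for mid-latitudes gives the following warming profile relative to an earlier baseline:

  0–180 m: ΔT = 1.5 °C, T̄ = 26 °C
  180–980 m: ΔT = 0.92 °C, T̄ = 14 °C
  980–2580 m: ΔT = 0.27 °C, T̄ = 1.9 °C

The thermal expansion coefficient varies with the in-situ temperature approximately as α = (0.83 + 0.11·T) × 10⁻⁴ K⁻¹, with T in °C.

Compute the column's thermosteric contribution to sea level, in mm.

Layer 1: α = (0.83 + 0.11×26)×10⁻⁴ = 3.69×10⁻⁴ K⁻¹
Layer 2: α = (0.83 + 0.11×14)×10⁻⁴ = 2.37×10⁻⁴ K⁻¹
Layer 3: α = (0.83 + 0.11×1.9)×10⁻⁴ = 1.039×10⁻⁴ K⁻¹
Layer 1: 3.69×10⁻⁴ × 1.5 × 180 = 0.09963 m
Layer 2: 800 × 2.37×10⁻⁴ × 0.92 = 0.174432 m
980–2580 m: 1600 × 1.039×10⁻⁴ × 0.27 = 0.0448848 m
Δh = 0.09963 + 0.174432 + 0.0448848 = 0.3189468 m

Δh = 319 mm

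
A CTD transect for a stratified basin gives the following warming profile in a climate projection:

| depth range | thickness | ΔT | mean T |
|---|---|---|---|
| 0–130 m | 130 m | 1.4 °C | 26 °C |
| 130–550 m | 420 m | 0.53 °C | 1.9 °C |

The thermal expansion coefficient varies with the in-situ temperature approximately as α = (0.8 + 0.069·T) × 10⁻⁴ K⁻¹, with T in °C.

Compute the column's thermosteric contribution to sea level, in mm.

Δh = 68 mm

Layer 1: α = (0.8 + 0.069×26)×10⁻⁴ = 2.594×10⁻⁴ K⁻¹
Layer 2: α = (0.8 + 0.069×1.9)×10⁻⁴ = 0.9311×10⁻⁴ K⁻¹
Layer 1: 130 × 1.4 × 2.594×10⁻⁴ = 0.0472108 m
Layer 2: 0.53 × 420 × 0.9311×10⁻⁴ = 0.020726286 m
Δh = 0.0472108 + 0.020726286 = 0.067937086 m ≈ 68 mm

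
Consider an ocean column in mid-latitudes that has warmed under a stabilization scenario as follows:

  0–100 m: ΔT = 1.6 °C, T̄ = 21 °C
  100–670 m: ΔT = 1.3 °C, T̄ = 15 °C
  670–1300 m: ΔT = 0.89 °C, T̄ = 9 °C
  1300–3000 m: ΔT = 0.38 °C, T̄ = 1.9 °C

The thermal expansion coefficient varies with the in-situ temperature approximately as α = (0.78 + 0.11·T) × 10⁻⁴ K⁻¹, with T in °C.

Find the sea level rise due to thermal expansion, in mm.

Δh = 393 mm

Layer 1: α = (0.78 + 0.11×21)×10⁻⁴ = 3.09×10⁻⁴ K⁻¹
Layer 2: α = (0.78 + 0.11×15)×10⁻⁴ = 2.43×10⁻⁴ K⁻¹
Layer 3: α = (0.78 + 0.11×9)×10⁻⁴ = 1.77×10⁻⁴ K⁻¹
Layer 4: α = (0.78 + 0.11×1.9)×10⁻⁴ = 0.989×10⁻⁴ K⁻¹
0–100 m: 100 × 3.09×10⁻⁴ × 1.6 = 0.04944 m
Layer 2: 2.43×10⁻⁴ × 1.3 × 570 = 0.180063 m
670–1300 m: 630 × 0.89 × 1.77×10⁻⁴ = 0.0992439 m
1300–3000 m: 0.38 × 1700 × 0.989×10⁻⁴ = 0.0638894 m
Δh = 0.04944 + 0.180063 + 0.0992439 + 0.0638894 = 0.3926363 m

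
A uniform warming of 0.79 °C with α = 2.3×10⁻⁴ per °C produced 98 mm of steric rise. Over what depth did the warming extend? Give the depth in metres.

H = Δh/(αΔT) = 0.098 / (2.3×10⁻⁴ × 0.79) ≈ 539.4 m

540 m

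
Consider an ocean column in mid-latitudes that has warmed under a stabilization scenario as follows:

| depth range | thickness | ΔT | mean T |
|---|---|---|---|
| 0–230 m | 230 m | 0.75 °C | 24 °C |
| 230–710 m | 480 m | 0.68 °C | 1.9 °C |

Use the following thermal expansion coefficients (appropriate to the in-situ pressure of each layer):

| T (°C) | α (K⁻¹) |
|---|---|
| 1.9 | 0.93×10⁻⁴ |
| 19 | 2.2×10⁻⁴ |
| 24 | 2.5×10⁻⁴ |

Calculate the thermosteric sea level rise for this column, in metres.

Layer 1 at 24 °C → α = 2.5×10⁻⁴ K⁻¹
Layer 2 at 1.9 °C → α = 0.93×10⁻⁴ K⁻¹
Layer 1: 0.75 × 2.5×10⁻⁴ × 230 = 0.043125 m
Layer 2: 0.68 × 0.93×10⁻⁴ × 480 = 0.0303552 m
Δh = 0.043125 + 0.0303552 = 0.0734802 m

0.0735 m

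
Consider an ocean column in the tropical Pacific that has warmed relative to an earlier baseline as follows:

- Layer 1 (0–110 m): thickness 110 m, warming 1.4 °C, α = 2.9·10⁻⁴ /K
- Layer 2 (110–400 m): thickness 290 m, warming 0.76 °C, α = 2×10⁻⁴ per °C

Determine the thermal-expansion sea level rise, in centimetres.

Layer 1: 110 × 1.4 × 2.9×10⁻⁴ = 0.04466 m
2×10⁻⁴ × 0.76 × 290 = 0.04408 m
Δh = 0.04466 + 0.04408 = 0.08874 m ≈ 8.87 cm

about 8.87 cm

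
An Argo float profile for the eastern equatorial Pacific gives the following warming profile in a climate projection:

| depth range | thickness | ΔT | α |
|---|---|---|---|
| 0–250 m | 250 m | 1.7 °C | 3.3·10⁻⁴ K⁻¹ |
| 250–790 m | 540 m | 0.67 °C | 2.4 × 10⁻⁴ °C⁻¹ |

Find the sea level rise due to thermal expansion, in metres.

0.227 m of thermosteric rise

1.7 × 250 × 3.3×10⁻⁴ = 0.14025 m
Layer 2: 540 × 0.67 × 2.4×10⁻⁴ = 0.086832 m
Δh = 0.14025 + 0.086832 = 0.227082 m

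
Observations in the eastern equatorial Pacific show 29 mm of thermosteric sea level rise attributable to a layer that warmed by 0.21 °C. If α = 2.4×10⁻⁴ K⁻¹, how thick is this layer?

575 m

H = Δh/(αΔT) = 0.029 / (2.4×10⁻⁴ × 0.21) ≈ 575.4 m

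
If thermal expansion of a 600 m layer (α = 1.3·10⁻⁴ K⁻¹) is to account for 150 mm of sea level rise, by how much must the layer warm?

ΔT = Δh/(αH) = 0.15 / (1.3×10⁻⁴ × 600) ≈ 1.923 K

about 1.92 K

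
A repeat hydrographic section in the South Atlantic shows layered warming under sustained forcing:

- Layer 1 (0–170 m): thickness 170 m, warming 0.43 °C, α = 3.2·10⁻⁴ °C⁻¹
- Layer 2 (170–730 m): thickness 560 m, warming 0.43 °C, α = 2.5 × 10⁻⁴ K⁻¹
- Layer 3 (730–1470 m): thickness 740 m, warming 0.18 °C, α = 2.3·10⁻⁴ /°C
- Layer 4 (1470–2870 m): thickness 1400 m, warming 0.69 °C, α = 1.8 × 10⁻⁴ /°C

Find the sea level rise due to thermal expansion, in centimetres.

Layer 1: 0.43 × 3.2×10⁻⁴ × 170 = 0.023392 m
Layer 2: 2.5×10⁻⁴ × 0.43 × 560 = 0.06020 m
730–1470 m: 740 × 2.3×10⁻⁴ × 0.18 = 0.030636 m
Layer 4: 1400 × 1.8×10⁻⁴ × 0.69 = 0.17388 m
Δh = 0.023392 + 0.06020 + 0.030636 + 0.17388 = 0.288108 m ≈ 29 cm

29 cm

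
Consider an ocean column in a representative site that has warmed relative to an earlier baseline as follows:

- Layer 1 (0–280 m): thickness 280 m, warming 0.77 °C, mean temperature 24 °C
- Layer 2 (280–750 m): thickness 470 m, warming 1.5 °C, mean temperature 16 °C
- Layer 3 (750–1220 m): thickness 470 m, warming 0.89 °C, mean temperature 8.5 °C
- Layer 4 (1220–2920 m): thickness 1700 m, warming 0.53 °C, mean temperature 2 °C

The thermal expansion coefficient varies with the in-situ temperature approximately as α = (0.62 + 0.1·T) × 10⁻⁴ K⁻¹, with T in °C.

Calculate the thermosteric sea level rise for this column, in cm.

Layer 1: α = (0.62 + 0.1×24)×10⁻⁴ = 3.02×10⁻⁴ K⁻¹
Layer 2: α = (0.62 + 0.1×16)×10⁻⁴ = 2.22×10⁻⁴ K⁻¹
Layer 3: α = (0.62 + 0.1×8.5)×10⁻⁴ = 1.47×10⁻⁴ K⁻¹
Layer 4: α = (0.62 + 0.1×2)×10⁻⁴ = 0.82×10⁻⁴ K⁻¹
3.02×10⁻⁴ × 0.77 × 280 = 0.0651112 m
280–750 m: 470 × 2.22×10⁻⁴ × 1.5 = 0.15651 m
Layer 3: 470 × 0.89 × 1.47×10⁻⁴ = 0.0614901 m
Layer 4: 0.82×10⁻⁴ × 1700 × 0.53 = 0.073882 m
Δh = 0.0651112 + 0.15651 + 0.0614901 + 0.073882 = 0.3569933 m

Δh ≈ 35.7 cm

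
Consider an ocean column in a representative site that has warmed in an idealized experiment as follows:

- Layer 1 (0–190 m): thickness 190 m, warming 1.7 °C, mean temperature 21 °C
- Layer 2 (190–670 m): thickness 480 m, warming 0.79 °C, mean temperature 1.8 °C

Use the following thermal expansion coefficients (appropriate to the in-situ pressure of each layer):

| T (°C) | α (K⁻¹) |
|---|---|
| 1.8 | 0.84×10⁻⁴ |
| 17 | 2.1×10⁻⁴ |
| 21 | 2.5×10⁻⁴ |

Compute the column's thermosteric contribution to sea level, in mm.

113 mm

Layer 1 at 21 °C → α = 2.5×10⁻⁴ K⁻¹
Layer 2 at 1.8 °C → α = 0.84×10⁻⁴ K⁻¹
Layer 1: 1.7 × 190 × 2.5×10⁻⁴ = 0.08075 m
190–670 m: 480 × 0.84×10⁻⁴ × 0.79 = 0.0318528 m
Δh = 0.08075 + 0.0318528 = 0.1126028 m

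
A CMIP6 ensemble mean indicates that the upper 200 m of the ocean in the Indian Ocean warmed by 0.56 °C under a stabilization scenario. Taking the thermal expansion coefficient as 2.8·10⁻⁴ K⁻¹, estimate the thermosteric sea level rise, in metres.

Δh = αΔT·H = 2.8×10⁻⁴ × 0.56 × 200 = 0.03136 m

Δh ≈ 0.0314 m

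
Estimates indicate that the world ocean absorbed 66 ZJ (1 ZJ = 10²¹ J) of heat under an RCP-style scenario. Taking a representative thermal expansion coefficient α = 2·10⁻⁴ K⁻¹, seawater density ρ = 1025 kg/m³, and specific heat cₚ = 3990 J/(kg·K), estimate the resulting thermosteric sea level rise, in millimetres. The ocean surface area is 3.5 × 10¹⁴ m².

Δh ≈ 9.22 mm

Per unit area: Q = 66×10²¹ / (3.5×10¹⁴) ≈ 1.886×10⁸ J/m²
Δh = αQ/(ρcₚ) = 2×10⁻⁴ × 1.886×10⁸ / (1025 × 3990) ≈ 0.0092231 m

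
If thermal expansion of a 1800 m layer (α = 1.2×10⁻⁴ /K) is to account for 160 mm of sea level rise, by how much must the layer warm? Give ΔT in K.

ΔT = Δh/(αH) = 0.16 / (1.2×10⁻⁴ × 1800) ≈ 0.7407 K

0.741 K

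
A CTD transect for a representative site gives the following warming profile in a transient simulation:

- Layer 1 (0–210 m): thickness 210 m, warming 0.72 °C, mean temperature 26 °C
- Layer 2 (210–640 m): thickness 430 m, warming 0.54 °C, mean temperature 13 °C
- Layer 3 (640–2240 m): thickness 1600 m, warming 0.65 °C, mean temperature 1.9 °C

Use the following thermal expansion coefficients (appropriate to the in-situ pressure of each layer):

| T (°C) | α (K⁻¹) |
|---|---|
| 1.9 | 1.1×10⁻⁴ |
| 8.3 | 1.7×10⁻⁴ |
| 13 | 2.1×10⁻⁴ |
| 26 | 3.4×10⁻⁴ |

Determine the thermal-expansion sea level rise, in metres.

Δh = 0.215 m

Layer 1 at 26 °C → α = 3.4×10⁻⁴ K⁻¹
Layer 2 at 13 °C → α = 2.1×10⁻⁴ K⁻¹
Layer 3 at 1.9 °C → α = 1.1×10⁻⁴ K⁻¹
Layer 1: 0.72 × 3.4×10⁻⁴ × 210 = 0.051408 m
210–640 m: 2.1×10⁻⁴ × 430 × 0.54 = 0.048762 m
Layer 3: 1.1×10⁻⁴ × 0.65 × 1600 = 0.11440 m
Δh = 0.051408 + 0.048762 + 0.11440 = 0.21457 m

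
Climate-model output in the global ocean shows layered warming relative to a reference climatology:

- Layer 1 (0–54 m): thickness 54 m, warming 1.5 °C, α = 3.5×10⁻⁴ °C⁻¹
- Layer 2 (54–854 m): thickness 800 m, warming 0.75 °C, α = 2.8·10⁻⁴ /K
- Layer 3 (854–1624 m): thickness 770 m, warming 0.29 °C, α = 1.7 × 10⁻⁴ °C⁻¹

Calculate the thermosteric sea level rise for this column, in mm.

234 mm

0–54 m: 1.5 × 3.5×10⁻⁴ × 54 = 0.02835 m
54–854 m: 800 × 2.8×10⁻⁴ × 0.75 = 0.16800 m
1.7×10⁻⁴ × 0.29 × 770 = 0.037961 m
Δh = 0.02835 + 0.16800 + 0.037961 = 0.234311 m ≈ 234 mm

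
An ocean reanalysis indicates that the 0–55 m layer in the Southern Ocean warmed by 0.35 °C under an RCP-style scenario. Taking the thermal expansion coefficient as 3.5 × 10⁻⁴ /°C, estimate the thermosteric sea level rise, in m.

0.0067 m

Δh = αΔT·H = 3.5×10⁻⁴ × 0.35 × 55 = 0.0067375 m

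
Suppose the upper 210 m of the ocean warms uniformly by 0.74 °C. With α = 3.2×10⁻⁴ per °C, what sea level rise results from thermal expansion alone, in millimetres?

Δh = αΔT·H = 3.2×10⁻⁴ × 0.74 × 210 = 0.049728 m

Δh ≈ 49.7 mm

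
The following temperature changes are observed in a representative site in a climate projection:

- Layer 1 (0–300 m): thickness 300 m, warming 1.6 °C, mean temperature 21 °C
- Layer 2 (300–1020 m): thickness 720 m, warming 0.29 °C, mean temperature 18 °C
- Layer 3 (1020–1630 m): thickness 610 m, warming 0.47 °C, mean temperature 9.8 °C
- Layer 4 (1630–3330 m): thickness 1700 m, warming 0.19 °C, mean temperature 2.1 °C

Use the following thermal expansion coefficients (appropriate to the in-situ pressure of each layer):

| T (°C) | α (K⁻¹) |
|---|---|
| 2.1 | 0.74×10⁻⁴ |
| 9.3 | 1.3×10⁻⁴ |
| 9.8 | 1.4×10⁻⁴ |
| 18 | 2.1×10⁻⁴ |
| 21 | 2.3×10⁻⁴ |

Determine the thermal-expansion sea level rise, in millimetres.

about 218 mm

Layer 1 at 21 °C → α = 2.3×10⁻⁴ K⁻¹
Layer 2 at 18 °C → α = 2.1×10⁻⁴ K⁻¹
Layer 3 at 9.8 °C → α = 1.4×10⁻⁴ K⁻¹
Layer 4 at 2.1 °C → α = 0.74×10⁻⁴ K⁻¹
300 × 1.6 × 2.3×10⁻⁴ = 0.11040 m
2.1×10⁻⁴ × 0.29 × 720 = 0.043848 m
1.4×10⁻⁴ × 0.47 × 610 = 0.040138 m
1700 × 0.74×10⁻⁴ × 0.19 = 0.023902 m
Δh = 0.11040 + 0.043848 + 0.040138 + 0.023902 = 0.218288 m ≈ 218 mm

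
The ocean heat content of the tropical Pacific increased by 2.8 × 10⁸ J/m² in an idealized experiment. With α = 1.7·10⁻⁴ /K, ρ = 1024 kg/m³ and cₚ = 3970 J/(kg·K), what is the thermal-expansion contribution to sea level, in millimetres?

Δh = αQ/(ρcₚ) = 1.7×10⁻⁴ × 2.8×10⁸ / (1024 × 3970) ≈ 0.011709 m

about 11.7 mm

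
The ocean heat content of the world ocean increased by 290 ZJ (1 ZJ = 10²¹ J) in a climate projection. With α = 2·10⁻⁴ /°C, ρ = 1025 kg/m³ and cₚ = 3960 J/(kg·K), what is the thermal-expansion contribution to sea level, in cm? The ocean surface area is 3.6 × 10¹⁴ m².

about 4.0 cm

Per unit area: Q = 290×10²¹ / (3.6×10¹⁴) ≈ 8.056×10⁸ J/m²
Δh = αQ/(ρcₚ) = 2×10⁻⁴ × 8.056×10⁸ / (1025 × 3960) ≈ 0.039695 m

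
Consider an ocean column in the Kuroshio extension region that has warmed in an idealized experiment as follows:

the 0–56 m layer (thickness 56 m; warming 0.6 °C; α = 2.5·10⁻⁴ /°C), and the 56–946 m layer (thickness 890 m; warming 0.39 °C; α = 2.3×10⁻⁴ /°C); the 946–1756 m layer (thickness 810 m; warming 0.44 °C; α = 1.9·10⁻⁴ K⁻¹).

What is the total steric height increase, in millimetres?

0–56 m: 2.5×10⁻⁴ × 56 × 0.6 = 0.00840 m
Layer 2: 0.39 × 2.3×10⁻⁴ × 890 = 0.079833 m
946–1756 m: 810 × 0.44 × 1.9×10⁻⁴ = 0.067716 m
Δh = 0.00840 + 0.079833 + 0.067716 = 0.155949 m

about 156 mm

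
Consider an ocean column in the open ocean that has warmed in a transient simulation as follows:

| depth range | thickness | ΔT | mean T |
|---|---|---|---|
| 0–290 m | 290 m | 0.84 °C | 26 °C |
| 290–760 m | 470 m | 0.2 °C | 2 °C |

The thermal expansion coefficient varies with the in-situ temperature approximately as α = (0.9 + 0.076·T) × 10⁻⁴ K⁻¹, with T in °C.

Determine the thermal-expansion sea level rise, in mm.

Layer 1: α = (0.9 + 0.076×26)×10⁻⁴ = 2.876×10⁻⁴ K⁻¹
Layer 2: α = (0.9 + 0.076×2)×10⁻⁴ = 1.052×10⁻⁴ K⁻¹
0–290 m: 0.84 × 290 × 2.876×10⁻⁴ = 0.07005936 m
0.2 × 470 × 1.052×10⁻⁴ = 0.0098888 m
Δh = 0.07005936 + 0.0098888 = 0.07994816 m ≈ 80 mm

about 80 mm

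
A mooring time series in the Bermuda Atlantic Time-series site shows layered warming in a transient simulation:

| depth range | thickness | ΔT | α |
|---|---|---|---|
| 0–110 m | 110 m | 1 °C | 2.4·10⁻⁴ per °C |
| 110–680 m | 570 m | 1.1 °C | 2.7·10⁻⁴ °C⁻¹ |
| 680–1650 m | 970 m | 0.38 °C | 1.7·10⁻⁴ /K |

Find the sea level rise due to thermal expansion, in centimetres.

about 26 cm

0–110 m: 2.4×10⁻⁴ × 110 × 1 = 0.02640 m
Layer 2: 1.1 × 2.7×10⁻⁴ × 570 = 0.16929 m
Layer 3: 1.7×10⁻⁴ × 0.38 × 970 = 0.062662 m
Δh = 0.02640 + 0.16929 + 0.062662 = 0.258352 m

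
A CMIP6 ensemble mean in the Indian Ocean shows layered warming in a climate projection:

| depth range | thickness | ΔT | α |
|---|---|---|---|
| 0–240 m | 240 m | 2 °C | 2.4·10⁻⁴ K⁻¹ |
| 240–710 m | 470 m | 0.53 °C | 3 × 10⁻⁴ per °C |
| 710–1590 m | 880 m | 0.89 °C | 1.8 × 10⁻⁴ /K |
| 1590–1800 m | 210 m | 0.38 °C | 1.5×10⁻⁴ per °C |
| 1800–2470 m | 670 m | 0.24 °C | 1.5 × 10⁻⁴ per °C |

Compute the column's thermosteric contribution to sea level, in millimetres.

0–240 m: 240 × 2.4×10⁻⁴ × 2 = 0.11520 m
0.53 × 3×10⁻⁴ × 470 = 0.07473 m
710–1590 m: 1.8×10⁻⁴ × 0.89 × 880 = 0.140976 m
210 × 0.38 × 1.5×10⁻⁴ = 0.01197 m
1800–2470 m: 1.5×10⁻⁴ × 670 × 0.24 = 0.02412 m
Δh = 0.11520 + 0.07473 + 0.140976 + 0.01197 + 0.02412 = 0.366996 m ≈ 367 mm

Δh = 367 mm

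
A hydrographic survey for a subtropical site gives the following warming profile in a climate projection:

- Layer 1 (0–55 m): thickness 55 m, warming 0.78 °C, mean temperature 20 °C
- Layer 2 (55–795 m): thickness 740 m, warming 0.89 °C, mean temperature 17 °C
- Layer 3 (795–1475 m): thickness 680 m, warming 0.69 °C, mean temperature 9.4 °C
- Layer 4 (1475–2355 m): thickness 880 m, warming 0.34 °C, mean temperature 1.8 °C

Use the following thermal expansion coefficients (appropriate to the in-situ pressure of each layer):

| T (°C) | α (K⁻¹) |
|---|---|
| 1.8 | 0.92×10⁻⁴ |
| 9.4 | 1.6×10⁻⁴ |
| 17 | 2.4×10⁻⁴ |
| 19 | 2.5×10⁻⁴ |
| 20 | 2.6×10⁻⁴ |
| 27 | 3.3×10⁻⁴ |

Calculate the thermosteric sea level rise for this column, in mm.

Layer 1 at 20 °C → α = 2.6×10⁻⁴ K⁻¹
Layer 2 at 17 °C → α = 2.4×10⁻⁴ K⁻¹
Layer 3 at 9.4 °C → α = 1.6×10⁻⁴ K⁻¹
Layer 4 at 1.8 °C → α = 0.92×10⁻⁴ K⁻¹
2.6×10⁻⁴ × 55 × 0.78 = 0.011154 m
2.4×10⁻⁴ × 0.89 × 740 = 0.158064 m
Layer 3: 680 × 1.6×10⁻⁴ × 0.69 = 0.075072 m
0.92×10⁻⁴ × 0.34 × 880 = 0.0275264 m
Δh = 0.011154 + 0.158064 + 0.075072 + 0.0275264 = 0.2718164 m

272 mm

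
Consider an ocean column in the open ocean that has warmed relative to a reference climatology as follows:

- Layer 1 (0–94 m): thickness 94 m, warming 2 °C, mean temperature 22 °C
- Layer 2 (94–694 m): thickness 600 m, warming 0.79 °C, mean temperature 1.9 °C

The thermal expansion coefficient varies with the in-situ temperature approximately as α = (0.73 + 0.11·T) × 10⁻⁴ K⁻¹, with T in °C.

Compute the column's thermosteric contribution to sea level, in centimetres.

10.4 cm of thermosteric rise

Layer 1: α = (0.73 + 0.11×22)×10⁻⁴ = 3.15×10⁻⁴ K⁻¹
Layer 2: α = (0.73 + 0.11×1.9)×10⁻⁴ = 0.939×10⁻⁴ K⁻¹
Layer 1: 2 × 94 × 3.15×10⁻⁴ = 0.05922 m
Layer 2: 600 × 0.939×10⁻⁴ × 0.79 = 0.0445086 m
Δh = 0.05922 + 0.0445086 = 0.1037286 m ≈ 10.4 cm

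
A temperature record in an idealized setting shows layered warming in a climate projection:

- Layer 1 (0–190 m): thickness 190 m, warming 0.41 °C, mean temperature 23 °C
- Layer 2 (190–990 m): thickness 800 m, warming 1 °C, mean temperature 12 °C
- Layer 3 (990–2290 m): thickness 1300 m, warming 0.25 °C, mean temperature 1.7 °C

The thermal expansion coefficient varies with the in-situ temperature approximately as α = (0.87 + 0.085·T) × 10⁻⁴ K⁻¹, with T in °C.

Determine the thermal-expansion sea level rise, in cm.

about 21 cm

Layer 1: α = (0.87 + 0.085×23)×10⁻⁴ = 2.825×10⁻⁴ K⁻¹
Layer 2: α = (0.87 + 0.085×12)×10⁻⁴ = 1.89×10⁻⁴ K⁻¹
Layer 3: α = (0.87 + 0.085×1.7)×10⁻⁴ = 1.0145×10⁻⁴ K⁻¹
0–190 m: 2.825×10⁻⁴ × 0.41 × 190 = 0.02200675 m
1.89×10⁻⁴ × 1 × 800 = 0.15120 m
990–2290 m: 0.25 × 1.0145×10⁻⁴ × 1300 = 0.03297125 m
Δh = 0.02200675 + 0.15120 + 0.03297125 = 0.206178 m ≈ 21 cm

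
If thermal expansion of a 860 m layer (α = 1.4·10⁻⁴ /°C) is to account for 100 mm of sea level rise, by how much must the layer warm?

ΔT = Δh/(αH) = 0.1 / (1.4×10⁻⁴ × 860) ≈ 0.8306 K

ΔT ≈ 0.83 K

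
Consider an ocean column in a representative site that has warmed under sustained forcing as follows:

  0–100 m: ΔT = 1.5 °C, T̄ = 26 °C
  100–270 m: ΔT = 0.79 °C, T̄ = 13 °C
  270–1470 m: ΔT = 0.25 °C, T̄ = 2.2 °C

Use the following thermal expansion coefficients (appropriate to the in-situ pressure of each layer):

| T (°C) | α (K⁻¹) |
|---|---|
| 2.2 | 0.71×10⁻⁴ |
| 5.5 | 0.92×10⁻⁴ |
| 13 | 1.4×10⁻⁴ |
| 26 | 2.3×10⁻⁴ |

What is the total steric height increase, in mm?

74.6 mm

Layer 1 at 26 °C → α = 2.3×10⁻⁴ K⁻¹
Layer 2 at 13 °C → α = 1.4×10⁻⁴ K⁻¹
Layer 3 at 2.2 °C → α = 0.71×10⁻⁴ K⁻¹
Layer 1: 1.5 × 2.3×10⁻⁴ × 100 = 0.03450 m
100–270 m: 0.79 × 1.4×10⁻⁴ × 170 = 0.018802 m
0.71×10⁻⁴ × 0.25 × 1200 = 0.02130 m
Δh = 0.03450 + 0.018802 + 0.02130 = 0.074602 m ≈ 74.6 mm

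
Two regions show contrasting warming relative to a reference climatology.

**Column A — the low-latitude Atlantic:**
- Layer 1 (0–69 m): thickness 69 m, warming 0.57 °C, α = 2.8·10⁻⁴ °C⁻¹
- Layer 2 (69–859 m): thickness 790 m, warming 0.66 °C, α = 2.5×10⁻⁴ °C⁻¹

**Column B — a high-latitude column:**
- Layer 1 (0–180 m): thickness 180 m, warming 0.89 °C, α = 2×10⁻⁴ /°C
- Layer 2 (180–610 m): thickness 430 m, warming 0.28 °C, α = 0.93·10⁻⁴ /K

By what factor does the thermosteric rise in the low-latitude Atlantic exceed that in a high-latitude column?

≈ 3.27×

A 69 × 0.57 × 2.8×10⁻⁴ = 0.0110124 m
A Layer 2: 0.66 × 2.5×10⁻⁴ × 790 = 0.13035 m
A total: 0.1413624 m
B 0–180 m: 0.89 × 2×10⁻⁴ × 180 = 0.03204 m
B Layer 2: 0.28 × 430 × 0.93×10⁻⁴ = 0.0111972 m
B total: 0.0432372 m
Ratio: 0.1413624 / 0.0432372 ≈ 3.269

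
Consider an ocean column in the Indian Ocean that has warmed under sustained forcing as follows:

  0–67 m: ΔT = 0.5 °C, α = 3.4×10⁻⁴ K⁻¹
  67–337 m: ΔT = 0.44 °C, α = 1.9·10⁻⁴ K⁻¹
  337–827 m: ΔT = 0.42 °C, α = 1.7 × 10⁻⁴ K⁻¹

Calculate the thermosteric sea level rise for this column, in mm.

Δh = 68.9 mm

3.4×10⁻⁴ × 67 × 0.5 = 0.01139 m
67–337 m: 1.9×10⁻⁴ × 270 × 0.44 = 0.022572 m
337–827 m: 1.7×10⁻⁴ × 490 × 0.42 = 0.034986 m
Δh = 0.01139 + 0.022572 + 0.034986 = 0.068948 m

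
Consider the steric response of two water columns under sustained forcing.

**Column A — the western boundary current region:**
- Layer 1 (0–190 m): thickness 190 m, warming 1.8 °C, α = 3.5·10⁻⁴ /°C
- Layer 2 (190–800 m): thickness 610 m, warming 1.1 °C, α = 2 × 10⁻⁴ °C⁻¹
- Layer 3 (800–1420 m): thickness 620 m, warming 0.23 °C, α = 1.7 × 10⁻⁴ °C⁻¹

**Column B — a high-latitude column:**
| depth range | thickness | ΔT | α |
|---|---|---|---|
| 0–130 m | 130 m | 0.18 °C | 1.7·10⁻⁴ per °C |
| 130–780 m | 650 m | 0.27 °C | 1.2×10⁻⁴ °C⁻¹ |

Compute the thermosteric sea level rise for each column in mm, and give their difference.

Δh_A ≈ 278 mm, Δh_B ≈ 25.0 mm; difference ≈ 253 mm

A 0–190 m: 1.8 × 3.5×10⁻⁴ × 190 = 0.11970 m
A Layer 2: 610 × 2×10⁻⁴ × 1.1 = 0.13420 m
A 620 × 0.23 × 1.7×10⁻⁴ = 0.024242 m
A total: 0.278142 m
B Layer 1: 0.18 × 130 × 1.7×10⁻⁴ = 0.003978 m
B Layer 2: 650 × 1.2×10⁻⁴ × 0.27 = 0.02106 m
B total: 0.025038 m
Difference: 0.278142 − 0.025038 = 0.253104 m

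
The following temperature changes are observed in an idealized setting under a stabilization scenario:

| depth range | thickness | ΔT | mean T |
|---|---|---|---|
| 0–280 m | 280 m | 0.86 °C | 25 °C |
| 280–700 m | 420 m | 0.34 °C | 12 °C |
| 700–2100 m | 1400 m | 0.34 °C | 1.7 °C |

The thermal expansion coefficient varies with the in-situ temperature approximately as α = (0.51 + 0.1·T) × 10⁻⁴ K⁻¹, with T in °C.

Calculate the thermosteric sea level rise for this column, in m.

Layer 1: α = (0.51 + 0.1×25)×10⁻⁴ = 3.01×10⁻⁴ K⁻¹
Layer 2: α = (0.51 + 0.1×12)×10⁻⁴ = 1.71×10⁻⁴ K⁻¹
Layer 3: α = (0.51 + 0.1×1.7)×10⁻⁴ = 0.68×10⁻⁴ K⁻¹
Layer 1: 0.86 × 3.01×10⁻⁴ × 280 = 0.0724808 m
420 × 0.34 × 1.71×10⁻⁴ = 0.0244188 m
Layer 3: 1400 × 0.68×10⁻⁴ × 0.34 = 0.032368 m
Δh = 0.0724808 + 0.0244188 + 0.032368 = 0.1292676 m

0.129 m of thermosteric rise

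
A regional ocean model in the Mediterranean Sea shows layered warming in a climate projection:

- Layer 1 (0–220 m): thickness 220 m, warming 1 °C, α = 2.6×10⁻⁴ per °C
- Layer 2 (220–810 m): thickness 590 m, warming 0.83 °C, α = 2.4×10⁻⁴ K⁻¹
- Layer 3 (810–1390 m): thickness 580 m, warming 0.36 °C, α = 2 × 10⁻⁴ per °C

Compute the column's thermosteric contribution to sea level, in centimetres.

Layer 1: 1 × 220 × 2.6×10⁻⁴ = 0.05720 m
590 × 2.4×10⁻⁴ × 0.83 = 0.117528 m
0.36 × 2×10⁻⁴ × 580 = 0.04176 m
Δh = 0.05720 + 0.117528 + 0.04176 = 0.216488 m

21.6 cm of thermosteric rise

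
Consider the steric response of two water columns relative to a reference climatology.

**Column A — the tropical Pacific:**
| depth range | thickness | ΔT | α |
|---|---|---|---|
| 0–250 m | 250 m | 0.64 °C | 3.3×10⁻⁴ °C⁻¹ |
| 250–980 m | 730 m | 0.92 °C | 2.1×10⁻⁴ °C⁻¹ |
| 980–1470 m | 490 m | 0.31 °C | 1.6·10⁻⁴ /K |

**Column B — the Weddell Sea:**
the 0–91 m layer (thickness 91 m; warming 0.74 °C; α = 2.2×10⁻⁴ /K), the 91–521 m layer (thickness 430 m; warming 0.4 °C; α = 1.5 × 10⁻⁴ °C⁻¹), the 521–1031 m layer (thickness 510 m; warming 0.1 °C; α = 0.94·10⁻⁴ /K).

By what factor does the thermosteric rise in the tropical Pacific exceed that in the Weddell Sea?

A Layer 1: 250 × 0.64 × 3.3×10⁻⁴ = 0.05280 m
A 250–980 m: 0.92 × 2.1×10⁻⁴ × 730 = 0.141036 m
A Layer 3: 490 × 1.6×10⁻⁴ × 0.31 = 0.024304 m
A total: 0.21814 m
B 0–91 m: 91 × 0.74 × 2.2×10⁻⁴ = 0.0148148 m
B Layer 2: 0.4 × 430 × 1.5×10⁻⁴ = 0.02580 m
B Layer 3: 0.1 × 510 × 0.94×10⁻⁴ = 0.004794 m
B total: 0.0454088 m
Ratio: 0.21814 / 0.0454088 ≈ 4.804

≈ 4.80×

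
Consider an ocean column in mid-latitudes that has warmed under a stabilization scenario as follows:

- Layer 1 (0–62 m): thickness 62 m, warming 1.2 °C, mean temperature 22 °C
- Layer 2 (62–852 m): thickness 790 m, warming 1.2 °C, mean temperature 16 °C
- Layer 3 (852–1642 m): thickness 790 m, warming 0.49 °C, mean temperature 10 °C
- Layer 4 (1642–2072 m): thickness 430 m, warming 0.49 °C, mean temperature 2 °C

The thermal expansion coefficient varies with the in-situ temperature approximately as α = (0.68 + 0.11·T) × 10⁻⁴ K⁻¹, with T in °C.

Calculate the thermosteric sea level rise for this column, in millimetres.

Layer 1: α = (0.68 + 0.11×22)×10⁻⁴ = 3.1×10⁻⁴ K⁻¹
Layer 2: α = (0.68 + 0.11×16)×10⁻⁴ = 2.44×10⁻⁴ K⁻¹
Layer 3: α = (0.68 + 0.11×10)×10⁻⁴ = 1.78×10⁻⁴ K⁻¹
Layer 4: α = (0.68 + 0.11×2)×10⁻⁴ = 0.9×10⁻⁴ K⁻¹
0–62 m: 3.1×10⁻⁴ × 62 × 1.2 = 0.023064 m
62–852 m: 790 × 2.44×10⁻⁴ × 1.2 = 0.231312 m
1.78×10⁻⁴ × 790 × 0.49 = 0.0689038 m
1642–2072 m: 0.9×10⁻⁴ × 0.49 × 430 = 0.018963 m
Δh = 0.023064 + 0.231312 + 0.0689038 + 0.018963 = 0.3422428 m

340 mm of thermosteric rise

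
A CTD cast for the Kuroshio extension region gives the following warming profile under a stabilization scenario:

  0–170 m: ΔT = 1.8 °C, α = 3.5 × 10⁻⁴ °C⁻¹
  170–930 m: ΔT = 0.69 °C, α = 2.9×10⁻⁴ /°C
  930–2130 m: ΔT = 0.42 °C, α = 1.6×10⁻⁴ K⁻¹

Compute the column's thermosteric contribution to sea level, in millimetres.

Layer 1: 170 × 3.5×10⁻⁴ × 1.8 = 0.10710 m
170–930 m: 760 × 2.9×10⁻⁴ × 0.69 = 0.152076 m
1.6×10⁻⁴ × 1200 × 0.42 = 0.08064 m
Δh = 0.10710 + 0.152076 + 0.08064 = 0.339816 m

340 mm of thermosteric rise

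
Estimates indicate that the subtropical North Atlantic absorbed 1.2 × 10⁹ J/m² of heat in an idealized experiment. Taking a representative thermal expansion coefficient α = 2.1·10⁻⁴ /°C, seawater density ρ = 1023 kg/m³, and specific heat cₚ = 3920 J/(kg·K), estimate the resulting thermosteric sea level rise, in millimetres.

Δh = αQ/(ρcₚ) = 2.1×10⁻⁴ × 1.2×10⁹ / (1023 × 3920) ≈ 0.06284 m

Δh ≈ 62.8 mm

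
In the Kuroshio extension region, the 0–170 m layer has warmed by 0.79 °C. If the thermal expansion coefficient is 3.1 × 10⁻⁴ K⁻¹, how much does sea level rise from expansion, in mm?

Δh = αΔT·H = 3.1×10⁻⁴ × 0.79 × 170 = 0.041633 m

42 mm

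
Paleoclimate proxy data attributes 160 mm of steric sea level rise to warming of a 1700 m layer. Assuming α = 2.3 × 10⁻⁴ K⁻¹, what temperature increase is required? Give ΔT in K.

ΔT = Δh/(αH) = 0.16 / (2.3×10⁻⁴ × 1700) ≈ 0.4092 K

ΔT ≈ 0.409 K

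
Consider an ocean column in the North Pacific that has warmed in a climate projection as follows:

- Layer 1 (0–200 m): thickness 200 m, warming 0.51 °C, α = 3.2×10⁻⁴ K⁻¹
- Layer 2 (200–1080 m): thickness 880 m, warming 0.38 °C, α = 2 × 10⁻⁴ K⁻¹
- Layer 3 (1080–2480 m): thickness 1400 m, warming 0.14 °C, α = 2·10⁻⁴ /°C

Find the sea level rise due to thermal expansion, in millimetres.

Layer 1: 3.2×10⁻⁴ × 0.51 × 200 = 0.03264 m
Layer 2: 2×10⁻⁴ × 880 × 0.38 = 0.06688 m
1080–2480 m: 1400 × 2×10⁻⁴ × 0.14 = 0.03920 m
Δh = 0.03264 + 0.06688 + 0.03920 = 0.13872 m

about 139 mm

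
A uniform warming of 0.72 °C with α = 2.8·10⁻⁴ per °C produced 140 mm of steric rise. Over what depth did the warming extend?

H = Δh/(αΔT) = 0.14 / (2.8×10⁻⁴ × 0.72) ≈ 694.4 m

H ≈ 694 m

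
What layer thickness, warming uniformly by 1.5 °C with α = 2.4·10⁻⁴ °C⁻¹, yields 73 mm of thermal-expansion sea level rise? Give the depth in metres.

about 203 m

H = Δh/(αΔT) = 0.073 / (2.4×10⁻⁴ × 1.5) ≈ 202.8 m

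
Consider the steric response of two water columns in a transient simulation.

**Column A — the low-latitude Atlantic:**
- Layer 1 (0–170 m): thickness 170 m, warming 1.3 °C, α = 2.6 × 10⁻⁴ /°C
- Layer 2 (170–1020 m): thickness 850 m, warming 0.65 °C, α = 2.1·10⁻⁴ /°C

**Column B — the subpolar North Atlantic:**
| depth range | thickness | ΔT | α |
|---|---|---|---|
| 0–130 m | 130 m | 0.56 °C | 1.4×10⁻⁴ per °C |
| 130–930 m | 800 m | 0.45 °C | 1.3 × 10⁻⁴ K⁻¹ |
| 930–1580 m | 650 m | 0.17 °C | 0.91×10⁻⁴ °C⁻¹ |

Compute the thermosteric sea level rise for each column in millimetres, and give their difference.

A: 170 mm; B: 67 mm; difference 110 mm

A 0–170 m: 2.6×10⁻⁴ × 170 × 1.3 = 0.05746 m
A 170–1020 m: 850 × 0.65 × 2.1×10⁻⁴ = 0.116025 m
A total: 0.173485 m
B Layer 1: 130 × 1.4×10⁻⁴ × 0.56 = 0.010192 m
B 800 × 0.45 × 1.3×10⁻⁴ = 0.04680 m
B 930–1580 m: 650 × 0.91×10⁻⁴ × 0.17 = 0.0100555 m
B total: 0.0670475 m
Difference: 0.173485 − 0.0670475 = 0.1064375 m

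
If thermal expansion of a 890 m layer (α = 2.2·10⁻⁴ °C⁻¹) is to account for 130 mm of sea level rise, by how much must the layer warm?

ΔT = Δh/(αH) = 0.13 / (2.2×10⁻⁴ × 890) ≈ 0.6639 K

ΔT ≈ 0.664 K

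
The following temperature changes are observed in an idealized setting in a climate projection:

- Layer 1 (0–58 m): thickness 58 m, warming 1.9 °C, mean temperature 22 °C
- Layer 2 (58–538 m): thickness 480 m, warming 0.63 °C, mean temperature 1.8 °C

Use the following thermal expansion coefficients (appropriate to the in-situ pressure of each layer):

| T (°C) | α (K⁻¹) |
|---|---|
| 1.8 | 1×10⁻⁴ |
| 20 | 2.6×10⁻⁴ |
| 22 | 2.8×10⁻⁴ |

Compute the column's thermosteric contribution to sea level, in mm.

Δh ≈ 61 mm

Layer 1 at 22 °C → α = 2.8×10⁻⁴ K⁻¹
Layer 2 at 1.8 °C → α = 1×10⁻⁴ K⁻¹
58 × 2.8×10⁻⁴ × 1.9 = 0.030856 m
0.63 × 480 × 1×10⁻⁴ = 0.03024 m
Δh = 0.030856 + 0.03024 = 0.061096 m ≈ 61 mm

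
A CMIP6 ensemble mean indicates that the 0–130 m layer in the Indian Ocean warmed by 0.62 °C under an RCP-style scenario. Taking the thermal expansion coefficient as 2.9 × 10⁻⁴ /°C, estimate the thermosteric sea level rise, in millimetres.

Δh = αΔT·H = 2.9×10⁻⁴ × 0.62 × 130 = 0.023374 m

Δh = 23 mm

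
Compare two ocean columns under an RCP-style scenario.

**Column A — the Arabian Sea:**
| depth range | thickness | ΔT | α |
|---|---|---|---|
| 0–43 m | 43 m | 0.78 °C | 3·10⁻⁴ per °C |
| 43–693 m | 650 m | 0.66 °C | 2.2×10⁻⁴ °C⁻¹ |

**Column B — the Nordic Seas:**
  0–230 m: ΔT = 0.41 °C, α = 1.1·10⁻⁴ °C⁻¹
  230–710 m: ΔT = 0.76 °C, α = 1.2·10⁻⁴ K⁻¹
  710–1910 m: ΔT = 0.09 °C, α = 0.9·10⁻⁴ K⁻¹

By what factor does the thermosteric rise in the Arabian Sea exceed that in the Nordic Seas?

A 0.78 × 3×10⁻⁴ × 43 = 0.010062 m
A 2.2×10⁻⁴ × 0.66 × 650 = 0.09438 m
A total: 0.104442 m
B Layer 1: 0.41 × 1.1×10⁻⁴ × 230 = 0.010373 m
B Layer 2: 1.2×10⁻⁴ × 480 × 0.76 = 0.043776 m
B 710–1910 m: 0.09 × 0.9×10⁻⁴ × 1200 = 0.00972 m
B total: 0.063869 m
Ratio: 0.104442 / 0.063869 ≈ 1.635

≈ 1.6×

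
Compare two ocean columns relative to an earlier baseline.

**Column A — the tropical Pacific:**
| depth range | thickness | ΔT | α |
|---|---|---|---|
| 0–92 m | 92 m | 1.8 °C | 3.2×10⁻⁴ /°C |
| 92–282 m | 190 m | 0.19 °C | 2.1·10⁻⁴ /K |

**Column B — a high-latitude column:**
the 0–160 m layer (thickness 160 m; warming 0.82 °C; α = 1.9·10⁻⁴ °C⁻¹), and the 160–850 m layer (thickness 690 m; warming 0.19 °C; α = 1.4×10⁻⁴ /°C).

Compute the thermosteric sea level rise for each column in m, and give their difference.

A Layer 1: 1.8 × 3.2×10⁻⁴ × 92 = 0.052992 m
A 92–282 m: 190 × 0.19 × 2.1×10⁻⁴ = 0.007581 m
A total: 0.060573 m
B 0–160 m: 0.82 × 160 × 1.9×10⁻⁴ = 0.024928 m
B 1.4×10⁻⁴ × 0.19 × 690 = 0.018354 m
B total: 0.043282 m
Difference: 0.060573 − 0.043282 = 0.017291 m

A: 0.0606 m; B: 0.0433 m; difference 0.0173 m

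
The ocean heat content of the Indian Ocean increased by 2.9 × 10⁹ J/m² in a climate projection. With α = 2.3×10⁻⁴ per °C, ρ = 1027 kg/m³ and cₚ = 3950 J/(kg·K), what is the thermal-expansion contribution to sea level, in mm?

160 mm of thermosteric rise

Δh = αQ/(ρcₚ) = 2.3×10⁻⁴ × 2.9×10⁹ / (1027 × 3950) ≈ 0.16442 m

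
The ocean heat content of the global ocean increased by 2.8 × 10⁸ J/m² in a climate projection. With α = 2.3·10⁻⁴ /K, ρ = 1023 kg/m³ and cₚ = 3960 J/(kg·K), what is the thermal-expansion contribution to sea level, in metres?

Δh ≈ 0.016 m

Δh = αQ/(ρcₚ) = 2.3×10⁻⁴ × 2.8×10⁸ / (1023 × 3960) ≈ 0.015897 m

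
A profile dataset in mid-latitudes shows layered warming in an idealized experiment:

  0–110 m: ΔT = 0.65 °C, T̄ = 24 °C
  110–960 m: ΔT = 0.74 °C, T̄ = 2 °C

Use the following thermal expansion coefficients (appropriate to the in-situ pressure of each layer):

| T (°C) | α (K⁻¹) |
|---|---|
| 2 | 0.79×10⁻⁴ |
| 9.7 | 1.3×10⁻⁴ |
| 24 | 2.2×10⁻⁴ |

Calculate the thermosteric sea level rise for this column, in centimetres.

Layer 1 at 24 °C → α = 2.2×10⁻⁴ K⁻¹
Layer 2 at 2 °C → α = 0.79×10⁻⁴ K⁻¹
0.65 × 2.2×10⁻⁴ × 110 = 0.01573 m
Layer 2: 0.79×10⁻⁴ × 850 × 0.74 = 0.049691 m
Δh = 0.01573 + 0.049691 = 0.065421 m

Δh ≈ 6.54 cm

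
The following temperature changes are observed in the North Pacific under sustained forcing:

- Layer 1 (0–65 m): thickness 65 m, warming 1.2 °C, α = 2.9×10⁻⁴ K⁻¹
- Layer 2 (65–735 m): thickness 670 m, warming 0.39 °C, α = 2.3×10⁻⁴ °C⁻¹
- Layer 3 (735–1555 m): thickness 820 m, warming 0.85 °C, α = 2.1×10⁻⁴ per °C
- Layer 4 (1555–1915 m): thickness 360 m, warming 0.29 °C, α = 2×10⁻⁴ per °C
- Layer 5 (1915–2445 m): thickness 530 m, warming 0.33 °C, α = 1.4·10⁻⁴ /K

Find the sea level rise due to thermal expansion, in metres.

0.274 m of thermosteric rise

Layer 1: 65 × 1.2 × 2.9×10⁻⁴ = 0.02262 m
65–735 m: 2.3×10⁻⁴ × 0.39 × 670 = 0.060099 m
0.85 × 2.1×10⁻⁴ × 820 = 0.14637 m
1555–1915 m: 360 × 2×10⁻⁴ × 0.29 = 0.02088 m
530 × 1.4×10⁻⁴ × 0.33 = 0.024486 m
Δh = 0.02262 + 0.060099 + 0.14637 + 0.02088 + 0.024486 = 0.274455 m ≈ 0.274 m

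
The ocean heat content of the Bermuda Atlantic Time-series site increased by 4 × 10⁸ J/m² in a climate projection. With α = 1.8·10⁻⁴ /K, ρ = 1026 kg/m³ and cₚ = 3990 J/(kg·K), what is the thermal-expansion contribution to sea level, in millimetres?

about 18 mm

Δh = αQ/(ρcₚ) = 1.8×10⁻⁴ × 4×10⁸ / (1026 × 3990) ≈ 0.017588 m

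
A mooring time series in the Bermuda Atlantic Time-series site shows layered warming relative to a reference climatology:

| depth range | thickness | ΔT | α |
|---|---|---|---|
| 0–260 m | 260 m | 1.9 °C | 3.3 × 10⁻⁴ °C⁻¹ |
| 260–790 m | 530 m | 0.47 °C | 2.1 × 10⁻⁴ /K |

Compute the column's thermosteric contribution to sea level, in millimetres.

1.9 × 260 × 3.3×10⁻⁴ = 0.16302 m
530 × 2.1×10⁻⁴ × 0.47 = 0.052311 m
Δh = 0.16302 + 0.052311 = 0.215331 m ≈ 215 mm

215 mm of thermosteric rise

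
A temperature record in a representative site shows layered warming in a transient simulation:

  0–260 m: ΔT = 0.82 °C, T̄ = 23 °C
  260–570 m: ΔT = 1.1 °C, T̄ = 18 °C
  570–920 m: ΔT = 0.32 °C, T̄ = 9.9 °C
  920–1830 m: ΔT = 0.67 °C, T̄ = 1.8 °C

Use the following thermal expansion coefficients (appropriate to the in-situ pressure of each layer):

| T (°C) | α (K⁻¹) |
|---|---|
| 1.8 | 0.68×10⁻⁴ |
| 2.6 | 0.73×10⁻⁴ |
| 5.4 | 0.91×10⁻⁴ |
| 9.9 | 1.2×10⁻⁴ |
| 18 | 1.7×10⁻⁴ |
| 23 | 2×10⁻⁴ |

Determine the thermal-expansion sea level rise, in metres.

Δh ≈ 0.156 m

Layer 1 at 23 °C → α = 2×10⁻⁴ K⁻¹
Layer 2 at 18 °C → α = 1.7×10⁻⁴ K⁻¹
Layer 3 at 9.9 °C → α = 1.2×10⁻⁴ K⁻¹
Layer 4 at 1.8 °C → α = 0.68×10⁻⁴ K⁻¹
2×10⁻⁴ × 0.82 × 260 = 0.04264 m
Layer 2: 310 × 1.1 × 1.7×10⁻⁴ = 0.05797 m
Layer 3: 350 × 1.2×10⁻⁴ × 0.32 = 0.01344 m
920–1830 m: 0.67 × 0.68×10⁻⁴ × 910 = 0.0414596 m
Δh = 0.04264 + 0.05797 + 0.01344 + 0.0414596 = 0.1555096 m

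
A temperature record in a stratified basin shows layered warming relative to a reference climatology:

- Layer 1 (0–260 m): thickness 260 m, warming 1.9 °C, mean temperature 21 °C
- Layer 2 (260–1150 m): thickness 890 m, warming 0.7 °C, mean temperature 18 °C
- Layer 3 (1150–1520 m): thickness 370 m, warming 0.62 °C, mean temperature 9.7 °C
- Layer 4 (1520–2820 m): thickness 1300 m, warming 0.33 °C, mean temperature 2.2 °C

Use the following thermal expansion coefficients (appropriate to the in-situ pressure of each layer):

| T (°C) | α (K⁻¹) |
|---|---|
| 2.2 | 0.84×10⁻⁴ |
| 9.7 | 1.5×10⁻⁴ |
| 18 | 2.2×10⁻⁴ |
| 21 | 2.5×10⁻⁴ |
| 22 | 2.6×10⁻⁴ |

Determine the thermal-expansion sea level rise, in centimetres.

Layer 1 at 21 °C → α = 2.5×10⁻⁴ K⁻¹
Layer 2 at 18 °C → α = 2.2×10⁻⁴ K⁻¹
Layer 3 at 9.7 °C → α = 1.5×10⁻⁴ K⁻¹
Layer 4 at 2.2 °C → α = 0.84×10⁻⁴ K⁻¹
0–260 m: 2.5×10⁻⁴ × 1.9 × 260 = 0.12350 m
260–1150 m: 890 × 0.7 × 2.2×10⁻⁴ = 0.13706 m
1.5×10⁻⁴ × 370 × 0.62 = 0.03441 m
1520–2820 m: 0.33 × 1300 × 0.84×10⁻⁴ = 0.036036 m
Δh = 0.12350 + 0.13706 + 0.03441 + 0.036036 = 0.331006 m ≈ 33.1 cm

about 33.1 cm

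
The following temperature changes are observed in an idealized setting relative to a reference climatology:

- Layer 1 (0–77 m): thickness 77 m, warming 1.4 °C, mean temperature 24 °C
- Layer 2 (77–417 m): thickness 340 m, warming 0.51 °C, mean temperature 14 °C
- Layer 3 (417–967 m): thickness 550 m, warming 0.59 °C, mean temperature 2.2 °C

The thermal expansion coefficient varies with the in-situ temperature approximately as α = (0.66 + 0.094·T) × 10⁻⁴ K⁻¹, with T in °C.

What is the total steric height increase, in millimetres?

Layer 1: α = (0.66 + 0.094×24)×10⁻⁴ = 2.916×10⁻⁴ K⁻¹
Layer 2: α = (0.66 + 0.094×14)×10⁻⁴ = 1.976×10⁻⁴ K⁻¹
Layer 3: α = (0.66 + 0.094×2.2)×10⁻⁴ = 0.8668×10⁻⁴ K⁻¹
0–77 m: 77 × 2.916×10⁻⁴ × 1.4 = 0.03143448 m
Layer 2: 0.51 × 1.976×10⁻⁴ × 340 = 0.03426384 m
550 × 0.8668×10⁻⁴ × 0.59 = 0.02812766 m
Δh = 0.03143448 + 0.03426384 + 0.02812766 = 0.09382598 m

93.8 mm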